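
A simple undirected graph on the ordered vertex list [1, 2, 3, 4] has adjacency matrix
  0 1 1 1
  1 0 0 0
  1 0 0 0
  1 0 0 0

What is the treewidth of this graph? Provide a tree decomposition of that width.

Treewidth 1.
One such decomposition:
Bags: B1 = {1, 3}  B2 = {1, 4}  B3 = {1, 2}
Tree: B1–B2, B1–B3

The largest bag has 2 vertices, giving width 1; this decomposition certifies tw(G) ≤ 1. Any graph with an edge has treewidth ≥ 1, and G has the edge 1–3. Therefore the treewidth is 1.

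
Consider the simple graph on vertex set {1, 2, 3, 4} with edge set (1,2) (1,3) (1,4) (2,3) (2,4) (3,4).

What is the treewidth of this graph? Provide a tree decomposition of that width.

Treewidth 3.
Bags: B1 = {1, 2, 3, 4}
Tree: (single bag)

A single bag containing all 4 vertices is trivially a valid decomposition of width 3. For the lower bound, the 4 vertices {1, 2, 3, 4} are pairwise adjacent, and any tree decomposition puts a clique entirely inside one bag — forcing width ≥ 3. Hence tw(G) = 3 exactly.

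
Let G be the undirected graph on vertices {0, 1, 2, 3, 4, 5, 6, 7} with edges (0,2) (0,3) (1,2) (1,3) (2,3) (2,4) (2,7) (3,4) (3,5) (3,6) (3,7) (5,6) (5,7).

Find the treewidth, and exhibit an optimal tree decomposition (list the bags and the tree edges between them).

Treewidth 2.
One optimal decomposition is:
Bags: B1 = {3, 5, 7}  B2 = {2, 3, 7}  B3 = {0, 2, 3}  B4 = {2, 3, 4}  B5 = {1, 2, 3}  B6 = {3, 5, 6}
Tree: B1–B2, B2–B3, B2–B4, B2–B5, B1–B6

The largest bag has 3 vertices, giving width 2; this decomposition certifies tw(G) ≤ 2. For the lower bound, the 3 vertices {0, 2, 3} are pairwise adjacent, and any tree decomposition puts a clique entirely inside one bag — forcing width ≥ 2. Hence tw(G) = 2 exactly.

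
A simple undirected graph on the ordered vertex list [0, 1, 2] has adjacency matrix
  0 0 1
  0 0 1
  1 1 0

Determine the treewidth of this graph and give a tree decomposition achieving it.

Treewidth 1.
One such decomposition:
Bags: B1 = {1, 2}  B2 = {0, 2}
Tree: B1–B2

The largest bag has 2 vertices, giving width 1; this decomposition certifies tw(G) ≤ 1. Since G has at least one edge (e.g. 1–2), it is not an edgeless graph, so tw(G) ≥ 1. The upper and lower bounds meet at 1, so that is the treewidth.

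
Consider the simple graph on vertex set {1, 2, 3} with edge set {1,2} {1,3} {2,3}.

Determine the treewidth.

A width-2 tree decomposition is:
Bags: B1 = {1, 2, 3}
Tree: (single bag)
With just one bag of size 3, the width is 3 − 1 = 2, so tw(G) ≤ 2. Conversely, {1, 2, 3} is a clique of size 3, and the vertices of any clique must share a bag in every tree decomposition; so some bag has ≥ 3 vertices and tw(G) ≥ 2. The upper and lower bounds meet at 2, so that is the treewidth.

2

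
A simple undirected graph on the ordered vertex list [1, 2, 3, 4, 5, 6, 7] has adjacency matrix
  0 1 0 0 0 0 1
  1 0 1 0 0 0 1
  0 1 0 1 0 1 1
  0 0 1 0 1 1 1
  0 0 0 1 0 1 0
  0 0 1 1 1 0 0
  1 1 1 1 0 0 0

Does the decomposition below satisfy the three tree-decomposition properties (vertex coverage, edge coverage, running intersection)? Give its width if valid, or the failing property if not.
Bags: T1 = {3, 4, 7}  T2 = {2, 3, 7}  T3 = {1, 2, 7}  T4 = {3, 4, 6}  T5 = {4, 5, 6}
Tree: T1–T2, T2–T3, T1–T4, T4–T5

Yes; width 2.

Every vertex of G appears in some bag (union = {1, 2, 3, 4, 5, 6, 7}); every edge is covered by a bag; and for each vertex v the set of bags containing v is connected in the bag tree. The decomposition is therefore valid. The largest bag has 3 vertices, so the width is 2.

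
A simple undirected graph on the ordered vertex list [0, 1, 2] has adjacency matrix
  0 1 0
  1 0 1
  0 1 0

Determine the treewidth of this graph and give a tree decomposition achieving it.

Treewidth 1.
One such decomposition:
Bags: B1 = {1, 2}  B2 = {0, 1}
Tree: B1–B2

The largest bag has 2 vertices, giving width 1; this decomposition certifies tw(G) ≤ 1. Since G has at least one edge (e.g. 2–1), it is not an edgeless graph, so tw(G) ≥ 1. Therefore the treewidth is 1.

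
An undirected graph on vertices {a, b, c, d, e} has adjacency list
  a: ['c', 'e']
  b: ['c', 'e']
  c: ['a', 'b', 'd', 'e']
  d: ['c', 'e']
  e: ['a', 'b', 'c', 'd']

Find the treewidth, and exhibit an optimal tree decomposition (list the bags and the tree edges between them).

Every bag has size at most 3, so the width is 3 − 1 = 2 and tw(G) ≤ 2. On the other hand G contains the 3-clique {c, d, e}. A clique must lie in a single bag of any decomposition, so no decomposition can have width below 2. Hence tw(G) = 2 exactly.

Treewidth 2.
One such decomposition:
Bags: B1 = {b, c, e}  B2 = {c, d, e}  B3 = {a, c, e}
Tree: B1–B2, B2–B3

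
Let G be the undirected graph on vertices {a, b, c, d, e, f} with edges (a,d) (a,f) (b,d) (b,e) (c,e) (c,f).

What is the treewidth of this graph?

A width-2 tree decomposition is:
Bags: B1 = {b, d, e}  B2 = {c, d, e}  B3 = {c, d, f}  B4 = {a, d, f}
Tree: B1–B2, B2–B3, B3–B4
Every bag has size at most 3, so the width is 3 − 1 = 2 and tw(G) ≤ 2. Since d–b–e–c–f–a–d is a cycle in G, G is not acyclic. Forests are exactly the graphs of treewidth ≤ 1, so tw(G) ≥ 2. Therefore the treewidth is 2.

2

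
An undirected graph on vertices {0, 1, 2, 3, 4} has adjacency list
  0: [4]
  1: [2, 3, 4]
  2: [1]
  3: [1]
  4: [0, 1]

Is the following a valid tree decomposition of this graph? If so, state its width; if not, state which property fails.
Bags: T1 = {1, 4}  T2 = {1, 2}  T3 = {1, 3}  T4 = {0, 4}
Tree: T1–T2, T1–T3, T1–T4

Yes; width 1.

Checking the three conditions: (i) the bags cover all of {0, 1, 2, 3, 4}; (ii) for each edge, some bag contains both endpoints; (iii) the bags containing any fixed vertex form a subtree. All hold, so the decomposition is valid with width 2 − 1 = 1.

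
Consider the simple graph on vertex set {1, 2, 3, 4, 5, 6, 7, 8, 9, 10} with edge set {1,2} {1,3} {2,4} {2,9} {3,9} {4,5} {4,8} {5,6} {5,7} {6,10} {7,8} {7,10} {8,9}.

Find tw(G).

A width-2 tree decomposition is:
Bags: B1 = {6, 7, 10}  B2 = {5, 6, 7}  B3 = {5, 7, 8}  B4 = {4, 5, 8}  B5 = {4, 8, 9}  B6 = {2, 4, 9}  B7 = {2, 3, 9}  B8 = {1, 2, 3}
Tree: B1–B2, B2–B3, B3–B4, B4–B5, B5–B6, B6–B7, B7–B8
The largest bag has 3 vertices, giving width 2; this decomposition certifies tw(G) ≤ 2. Since 10–6–5–7–10 is a cycle in G, G is not acyclic. Forests are exactly the graphs of treewidth ≤ 1, so tw(G) ≥ 2. Combining the bounds, tw(G) = 2.

2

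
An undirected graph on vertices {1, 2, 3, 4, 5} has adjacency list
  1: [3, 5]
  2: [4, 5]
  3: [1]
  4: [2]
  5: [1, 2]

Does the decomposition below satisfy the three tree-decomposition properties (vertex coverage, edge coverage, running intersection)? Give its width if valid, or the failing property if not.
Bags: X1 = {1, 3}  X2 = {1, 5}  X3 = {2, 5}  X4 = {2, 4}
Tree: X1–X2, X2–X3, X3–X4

Yes; width 1.

Every vertex of G appears in some bag (union = {1, 2, 3, 4, 5}); every edge is covered by a bag; and for each vertex v the set of bags containing v is connected in the bag tree. The decomposition is therefore valid. The largest bag has 2 vertices, so the width is 1.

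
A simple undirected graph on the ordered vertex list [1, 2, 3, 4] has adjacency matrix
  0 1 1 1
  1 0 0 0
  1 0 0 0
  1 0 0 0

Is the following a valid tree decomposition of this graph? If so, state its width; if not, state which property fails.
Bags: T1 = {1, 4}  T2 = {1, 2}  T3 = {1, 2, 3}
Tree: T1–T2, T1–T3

No — bags containing vertex 2 are not connected in the tree.

A tree decomposition must satisfy three properties: every vertex lies in some bag; for every edge, both endpoints lie together in some bag; and for every vertex, the bags containing it form a connected subtree. Here bags containing vertex 2 are not connected in the tree, so the decomposition is invalid.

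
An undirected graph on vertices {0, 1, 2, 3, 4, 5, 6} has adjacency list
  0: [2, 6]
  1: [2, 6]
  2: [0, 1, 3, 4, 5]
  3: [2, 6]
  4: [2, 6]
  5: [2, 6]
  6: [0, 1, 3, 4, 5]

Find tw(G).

2

A width-2 tree decomposition is:
Bags: B1 = {2, 5, 6}  B2 = {2, 3, 6}  B3 = {1, 2, 6}  B4 = {0, 2, 6}  B5 = {2, 4, 6}
Tree: B1–B2, B2–B3, B3–B4, B4–B5
Every bag has size at most 3, so the width is 3 − 1 = 2 and tw(G) ≤ 2. For the lower bound, G contains the cycle 6–5–2–3–6, so G is not a forest; only forests have treewidth ≤ 1, hence tw(G) ≥ 2. The upper and lower bounds meet at 2, so that is the treewidth.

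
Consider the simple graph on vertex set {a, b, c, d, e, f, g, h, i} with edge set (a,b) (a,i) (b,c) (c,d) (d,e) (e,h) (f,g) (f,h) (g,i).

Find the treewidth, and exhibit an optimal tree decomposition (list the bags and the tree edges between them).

Each bag holds 3 vertices, so the decomposition has width 2, which upper-bounds the treewidth. Since d–c–b–a–i–g–f–h–e–d is a cycle in G, G is not acyclic. Forests are exactly the graphs of treewidth ≤ 1, so tw(G) ≥ 2. Hence tw(G) = 2 exactly.

Treewidth 2.
One such decomposition:
Bags: B1 = {b, c, d}  B2 = {a, b, d}  B3 = {a, d, i}  B4 = {d, g, i}  B5 = {d, f, g}  B6 = {d, f, h}  B7 = {d, e, h}
Tree: B1–B2, B2–B3, B3–B4, B4–B5, B5–B6, B6–B7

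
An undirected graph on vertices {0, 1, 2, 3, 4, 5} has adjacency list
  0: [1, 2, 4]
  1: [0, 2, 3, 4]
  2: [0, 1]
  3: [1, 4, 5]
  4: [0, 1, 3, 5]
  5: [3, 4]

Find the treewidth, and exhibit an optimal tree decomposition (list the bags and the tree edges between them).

Each bag holds 3 vertices, so the decomposition has width 2, which upper-bounds the treewidth. Conversely, {0, 1, 2} is a clique of size 3, and the vertices of any clique must share a bag in every tree decomposition; so some bag has ≥ 3 vertices and tw(G) ≥ 2. Combining the bounds, tw(G) = 2.

Treewidth 2.
One optimal decomposition is:
Bags: B1 = {0, 1, 4}  B2 = {1, 3, 4}  B3 = {3, 4, 5}  B4 = {0, 1, 2}
Tree: B1–B2, B2–B3, B1–B4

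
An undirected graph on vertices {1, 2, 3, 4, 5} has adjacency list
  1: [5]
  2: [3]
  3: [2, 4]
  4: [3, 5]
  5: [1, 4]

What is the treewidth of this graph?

1

A width-1 tree decomposition is:
Bags: B1 = {2, 3}  B2 = {3, 4}  B3 = {4, 5}  B4 = {1, 5}
Tree: B1–B2, B2–B3, B3–B4
Each bag holds 2 vertices, so the decomposition has width 1, which upper-bounds the treewidth. Any graph with an edge has treewidth ≥ 1, and G has the edge 2–3. The upper and lower bounds meet at 1, so that is the treewidth.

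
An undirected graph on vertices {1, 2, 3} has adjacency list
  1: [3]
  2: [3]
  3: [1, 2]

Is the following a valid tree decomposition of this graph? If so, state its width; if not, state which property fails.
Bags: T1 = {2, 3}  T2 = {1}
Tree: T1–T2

A tree decomposition must satisfy three properties: every vertex lies in some bag; for every edge, both endpoints lie together in some bag; and for every vertex, the bags containing it form a connected subtree. Here edge (3,1) lies in no bag, so the decomposition is invalid.

No — edge (3,1) lies in no bag.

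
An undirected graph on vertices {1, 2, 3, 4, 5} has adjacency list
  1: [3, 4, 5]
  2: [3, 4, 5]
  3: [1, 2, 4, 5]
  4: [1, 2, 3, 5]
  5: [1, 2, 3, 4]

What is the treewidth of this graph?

3

A width-3 tree decomposition is:
Bags: B1 = {2, 3, 4, 5}  B2 = {1, 3, 4, 5}
Tree: B1–B2
The largest bag has 4 vertices, giving width 3; this decomposition certifies tw(G) ≤ 3. Conversely, {1, 3, 4, 5} is a clique of size 4, and the vertices of any clique must share a bag in every tree decomposition; so some bag has ≥ 4 vertices and tw(G) ≥ 3. The upper and lower bounds meet at 3, so that is the treewidth.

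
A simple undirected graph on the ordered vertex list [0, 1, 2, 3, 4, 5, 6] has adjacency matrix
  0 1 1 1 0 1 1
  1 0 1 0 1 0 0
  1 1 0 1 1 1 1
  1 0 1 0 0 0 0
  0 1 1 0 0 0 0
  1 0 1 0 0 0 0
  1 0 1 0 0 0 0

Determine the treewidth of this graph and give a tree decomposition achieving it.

Treewidth 2.
One such decomposition:
Bags: B1 = {0, 1, 2}  B2 = {0, 2, 5}  B3 = {0, 2, 6}  B4 = {0, 2, 3}  B5 = {1, 2, 4}
Tree: B1–B2, B2–B3, B3–B4, B1–B5

Every bag has size at most 3, so the width is 3 − 1 = 2 and tw(G) ≤ 2. Conversely, {0, 1, 2} is a clique of size 3, and the vertices of any clique must share a bag in every tree decomposition; so some bag has ≥ 3 vertices and tw(G) ≥ 2. Therefore the treewidth is 2.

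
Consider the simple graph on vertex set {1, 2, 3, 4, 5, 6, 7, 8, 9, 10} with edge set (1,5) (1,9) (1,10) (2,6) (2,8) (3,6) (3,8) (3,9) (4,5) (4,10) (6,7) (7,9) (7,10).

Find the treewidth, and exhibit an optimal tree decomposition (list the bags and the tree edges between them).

Treewidth 2.
Bags: B1 = {2, 3, 8}  B2 = {2, 3, 6}  B3 = {3, 6, 9}  B4 = {6, 7, 9}  B5 = {1, 7, 9}  B6 = {1, 7, 10}  B7 = {1, 5, 10}  B8 = {4, 5, 10}
Tree: B1–B2, B2–B3, B3–B4, B4–B5, B5–B6, B6–B7, B7–B8

Each bag holds 3 vertices, so the decomposition has width 2, which upper-bounds the treewidth. The edges 8–2–6–3–8 form a cycle, so G is not a tree and its treewidth is at least 2. The upper and lower bounds meet at 2, so that is the treewidth.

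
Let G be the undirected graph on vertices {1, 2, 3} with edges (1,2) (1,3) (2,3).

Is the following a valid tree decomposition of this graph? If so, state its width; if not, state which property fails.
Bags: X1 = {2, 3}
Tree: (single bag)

No — vertex 1 appears in no bag.

A tree decomposition must satisfy three properties: every vertex lies in some bag; for every edge, both endpoints lie together in some bag; and for every vertex, the bags containing it form a connected subtree. Here vertex 1 appears in no bag, so the decomposition is invalid.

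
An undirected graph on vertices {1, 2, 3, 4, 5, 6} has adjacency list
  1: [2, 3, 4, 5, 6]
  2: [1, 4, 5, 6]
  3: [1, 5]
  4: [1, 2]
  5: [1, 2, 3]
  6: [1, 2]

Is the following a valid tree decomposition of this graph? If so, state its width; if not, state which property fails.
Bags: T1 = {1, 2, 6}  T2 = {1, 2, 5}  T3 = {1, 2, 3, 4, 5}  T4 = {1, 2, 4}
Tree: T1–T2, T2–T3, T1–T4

No — bags containing vertex 4 are not connected in the tree.

A tree decomposition must satisfy three properties: every vertex lies in some bag; for every edge, both endpoints lie together in some bag; and for every vertex, the bags containing it form a connected subtree. Here bags containing vertex 4 are not connected in the tree, so the decomposition is invalid.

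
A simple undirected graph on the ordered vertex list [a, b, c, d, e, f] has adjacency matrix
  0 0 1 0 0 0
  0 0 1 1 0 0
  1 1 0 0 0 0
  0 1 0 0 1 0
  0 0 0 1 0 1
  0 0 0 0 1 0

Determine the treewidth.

1

A width-1 tree decomposition is:
Bags: B1 = {a, c}  B2 = {b, c}  B3 = {b, d}  B4 = {d, e}  B5 = {e, f}
Tree: B1–B2, B2–B3, B3–B4, B4–B5
Every bag has size at most 2, so the width is 2 − 1 = 1 and tw(G) ≤ 1. Since G has at least one edge (e.g. a–c), it is not an edgeless graph, so tw(G) ≥ 1. The upper and lower bounds meet at 1, so that is the treewidth.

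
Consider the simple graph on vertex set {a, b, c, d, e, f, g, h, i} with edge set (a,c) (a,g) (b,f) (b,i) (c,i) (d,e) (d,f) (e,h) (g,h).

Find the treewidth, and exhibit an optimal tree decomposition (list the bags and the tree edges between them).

Every bag has size at most 3, so the width is 3 − 1 = 2 and tw(G) ≤ 2. The edges g–a–c–i–b–f–d–e–h–g form a cycle, so G is not a tree and its treewidth is at least 2. Therefore the treewidth is 2.

Treewidth 2.
One optimal decomposition is:
Bags: B1 = {a, c, g}  B2 = {c, g, i}  B3 = {b, g, i}  B4 = {b, f, g}  B5 = {d, f, g}  B6 = {d, e, g}  B7 = {e, g, h}
Tree: B1–B2, B2–B3, B3–B4, B4–B5, B5–B6, B6–B7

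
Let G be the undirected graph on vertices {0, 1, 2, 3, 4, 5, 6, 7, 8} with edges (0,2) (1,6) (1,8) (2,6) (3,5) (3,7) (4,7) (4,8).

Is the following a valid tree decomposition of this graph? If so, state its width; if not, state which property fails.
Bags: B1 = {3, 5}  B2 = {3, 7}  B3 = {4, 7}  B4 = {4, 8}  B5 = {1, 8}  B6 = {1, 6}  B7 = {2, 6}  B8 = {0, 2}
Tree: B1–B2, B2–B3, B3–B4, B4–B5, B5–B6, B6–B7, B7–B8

Yes; width 1.

Vertex coverage: the bags together contain {0, 1, 2, 3, 4, 5, 6, 7, 8}, the full vertex set. Edge coverage: each edge of G has both endpoints in at least one bag. Running intersection: for every vertex, the bags containing it form a connected subtree. All three properties hold, so this is a valid tree decomposition of width max|bag| − 1 = 1, and hence tw(G) ≤ 1.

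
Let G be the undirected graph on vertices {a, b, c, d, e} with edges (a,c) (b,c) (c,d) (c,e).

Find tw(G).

1

A width-1 tree decomposition is:
Bags: B1 = {a, c}  B2 = {c, d}  B3 = {c, e}  B4 = {b, c}
Tree: B1–B2, B1–B3, B3–B4
Each bag holds 2 vertices, so the decomposition has width 1, which upper-bounds the treewidth. Any graph with an edge has treewidth ≥ 1, and G has the edge a–c. Combining the bounds, tw(G) = 1.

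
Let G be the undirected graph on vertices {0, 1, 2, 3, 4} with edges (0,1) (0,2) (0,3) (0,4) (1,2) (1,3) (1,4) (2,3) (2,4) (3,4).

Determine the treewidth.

A width-4 tree decomposition is:
Bags: B1 = {0, 1, 2, 3, 4}
Tree: (single bag)
With just one bag of size 5, the width is 5 − 1 = 4, so tw(G) ≤ 4. Conversely, {0, 1, 2, 3, 4} is a clique of size 5, and the vertices of any clique must share a bag in every tree decomposition; so some bag has ≥ 5 vertices and tw(G) ≥ 4. Hence tw(G) = 4 exactly.

4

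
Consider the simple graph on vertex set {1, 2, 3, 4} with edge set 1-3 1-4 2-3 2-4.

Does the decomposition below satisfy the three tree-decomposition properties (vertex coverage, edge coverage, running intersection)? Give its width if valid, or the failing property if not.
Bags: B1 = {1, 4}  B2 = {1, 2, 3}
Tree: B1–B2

A tree decomposition must satisfy three properties: every vertex lies in some bag; for every edge, both endpoints lie together in some bag; and for every vertex, the bags containing it form a connected subtree. Here edge (2,4) lies in no bag, so the decomposition is invalid.

No — edge (2,4) lies in no bag.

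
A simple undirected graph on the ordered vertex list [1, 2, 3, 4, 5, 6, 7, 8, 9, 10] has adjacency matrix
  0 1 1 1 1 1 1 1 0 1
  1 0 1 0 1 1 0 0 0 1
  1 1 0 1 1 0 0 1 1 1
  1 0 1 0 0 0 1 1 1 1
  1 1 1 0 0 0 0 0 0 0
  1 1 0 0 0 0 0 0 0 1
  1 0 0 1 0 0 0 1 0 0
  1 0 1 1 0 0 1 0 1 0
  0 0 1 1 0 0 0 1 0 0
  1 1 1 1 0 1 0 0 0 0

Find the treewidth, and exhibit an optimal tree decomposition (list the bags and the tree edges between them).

Treewidth 3.
Bags: B1 = {1, 3, 4, 10}  B2 = {1, 3, 4, 8}  B3 = {1, 2, 3, 10}  B4 = {1, 2, 6, 10}  B5 = {1, 2, 3, 5}  B6 = {3, 4, 8, 9}  B7 = {1, 4, 7, 8}
Tree: B1–B2, B1–B3, B3–B4, B3–B5, B2–B6, B2–B7

Each bag holds 4 vertices, so the decomposition has width 3, which upper-bounds the treewidth. For the lower bound, the 4 vertices {1, 3, 4, 8} are pairwise adjacent, and any tree decomposition puts a clique entirely inside one bag — forcing width ≥ 3. The upper and lower bounds meet at 3, so that is the treewidth.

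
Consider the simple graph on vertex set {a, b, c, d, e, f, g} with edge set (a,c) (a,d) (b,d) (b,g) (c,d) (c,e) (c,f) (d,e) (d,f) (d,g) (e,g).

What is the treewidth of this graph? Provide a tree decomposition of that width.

Every bag has size at most 3, so the width is 3 − 1 = 2 and tw(G) ≤ 2. On the other hand G contains the 3-clique {d, e, g}. A clique must lie in a single bag of any decomposition, so no decomposition can have width below 2. Therefore the treewidth is 2.

Treewidth 2.
One such decomposition:
Bags: B1 = {b, d, g}  B2 = {d, e, g}  B3 = {c, d, e}  B4 = {c, d, f}  B5 = {a, c, d}
Tree: B1–B2, B2–B3, B3–B4, B3–B5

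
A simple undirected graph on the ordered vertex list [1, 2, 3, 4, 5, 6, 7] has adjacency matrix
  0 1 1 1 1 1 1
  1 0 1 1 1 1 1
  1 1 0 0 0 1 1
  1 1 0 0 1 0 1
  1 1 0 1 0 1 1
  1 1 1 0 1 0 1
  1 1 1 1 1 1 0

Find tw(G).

A width-4 tree decomposition is:
Bags: B1 = {1, 2, 3, 6, 7}  B2 = {1, 2, 5, 6, 7}  B3 = {1, 2, 4, 5, 7}
Tree: B1–B2, B2–B3
The largest bag has 5 vertices, giving width 4; this decomposition certifies tw(G) ≤ 4. On the other hand G contains the 5-clique {1, 2, 3, 6, 7}. A clique must lie in a single bag of any decomposition, so no decomposition can have width below 4. Therefore the treewidth is 4.

4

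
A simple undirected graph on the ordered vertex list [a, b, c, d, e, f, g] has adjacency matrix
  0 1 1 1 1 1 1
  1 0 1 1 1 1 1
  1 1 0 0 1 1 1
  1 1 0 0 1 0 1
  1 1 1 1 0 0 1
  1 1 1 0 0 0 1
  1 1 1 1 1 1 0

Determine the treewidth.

4

A width-4 tree decomposition is:
Bags: B1 = {a, b, c, e, g}  B2 = {a, b, c, f, g}  B3 = {a, b, d, e, g}
Tree: B1–B2, B1–B3
The largest bag has 5 vertices, giving width 4; this decomposition certifies tw(G) ≤ 4. Conversely, {a, b, d, e, g} is a clique of size 5, and the vertices of any clique must share a bag in every tree decomposition; so some bag has ≥ 5 vertices and tw(G) ≥ 4. Hence tw(G) = 4 exactly.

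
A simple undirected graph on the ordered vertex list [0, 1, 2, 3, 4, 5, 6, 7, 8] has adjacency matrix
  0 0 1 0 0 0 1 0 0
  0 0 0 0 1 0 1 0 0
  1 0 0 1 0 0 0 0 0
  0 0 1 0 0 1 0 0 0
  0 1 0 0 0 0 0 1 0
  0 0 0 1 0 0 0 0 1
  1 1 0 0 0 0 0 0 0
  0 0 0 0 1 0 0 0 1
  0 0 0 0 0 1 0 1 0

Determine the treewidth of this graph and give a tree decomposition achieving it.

Treewidth 2.
Bags: B1 = {4, 7, 8}  B2 = {4, 5, 8}  B3 = {3, 4, 5}  B4 = {2, 3, 4}  B5 = {0, 2, 4}  B6 = {0, 4, 6}  B7 = {1, 4, 6}
Tree: B1–B2, B2–B3, B3–B4, B4–B5, B5–B6, B6–B7

The largest bag has 3 vertices, giving width 2; this decomposition certifies tw(G) ≤ 2. Since 4–7–8–5–3–2–0–6–1–4 is a cycle in G, G is not acyclic. Forests are exactly the graphs of treewidth ≤ 1, so tw(G) ≥ 2. The upper and lower bounds meet at 2, so that is the treewidth.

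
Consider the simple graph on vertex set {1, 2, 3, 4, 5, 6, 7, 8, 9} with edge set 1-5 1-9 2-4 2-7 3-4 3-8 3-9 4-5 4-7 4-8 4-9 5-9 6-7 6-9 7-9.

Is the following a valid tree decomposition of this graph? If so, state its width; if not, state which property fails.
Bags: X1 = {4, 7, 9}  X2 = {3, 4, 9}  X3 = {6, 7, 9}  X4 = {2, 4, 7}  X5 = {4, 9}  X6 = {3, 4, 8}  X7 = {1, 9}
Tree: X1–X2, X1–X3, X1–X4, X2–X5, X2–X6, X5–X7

A tree decomposition must satisfy three properties: every vertex lies in some bag; for every edge, both endpoints lie together in some bag; and for every vertex, the bags containing it form a connected subtree. Here vertex 5 appears in no bag, so the decomposition is invalid.

No — vertex 5 appears in no bag.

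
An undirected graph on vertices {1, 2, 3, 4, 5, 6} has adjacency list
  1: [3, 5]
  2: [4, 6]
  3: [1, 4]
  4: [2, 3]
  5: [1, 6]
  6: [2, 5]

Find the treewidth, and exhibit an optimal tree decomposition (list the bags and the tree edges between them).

Treewidth 2.
One optimal decomposition is:
Bags: B1 = {1, 5, 6}  B2 = {1, 3, 6}  B3 = {3, 4, 6}  B4 = {2, 4, 6}
Tree: B1–B2, B2–B3, B3–B4

Each bag holds 3 vertices, so the decomposition has width 2, which upper-bounds the treewidth. For the lower bound, G contains the cycle 6–5–1–3–4–2–6, so G is not a forest; only forests have treewidth ≤ 1, hence tw(G) ≥ 2. Therefore the treewidth is 2.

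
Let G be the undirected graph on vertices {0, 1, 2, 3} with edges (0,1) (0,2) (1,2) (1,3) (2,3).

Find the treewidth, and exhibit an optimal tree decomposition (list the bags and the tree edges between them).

Treewidth 2.
One optimal decomposition is:
Bags: B1 = {0, 1, 2}  B2 = {1, 2, 3}
Tree: B1–B2

Each bag holds 3 vertices, so the decomposition has width 2, which upper-bounds the treewidth. Conversely, {0, 1, 2} is a clique of size 3, and the vertices of any clique must share a bag in every tree decomposition; so some bag has ≥ 3 vertices and tw(G) ≥ 2. Hence tw(G) = 2 exactly.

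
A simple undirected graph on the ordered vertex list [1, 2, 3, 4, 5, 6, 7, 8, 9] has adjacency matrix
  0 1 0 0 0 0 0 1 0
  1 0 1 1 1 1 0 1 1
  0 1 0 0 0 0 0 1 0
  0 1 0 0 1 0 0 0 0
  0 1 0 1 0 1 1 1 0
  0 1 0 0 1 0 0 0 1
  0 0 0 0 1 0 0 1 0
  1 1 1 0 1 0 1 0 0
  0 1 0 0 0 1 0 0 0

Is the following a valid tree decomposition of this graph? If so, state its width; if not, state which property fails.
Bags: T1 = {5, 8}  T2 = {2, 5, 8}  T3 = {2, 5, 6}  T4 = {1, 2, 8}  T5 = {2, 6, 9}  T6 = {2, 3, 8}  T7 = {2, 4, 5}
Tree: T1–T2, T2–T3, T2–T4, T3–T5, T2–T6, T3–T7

A tree decomposition must satisfy three properties: every vertex lies in some bag; for every edge, both endpoints lie together in some bag; and for every vertex, the bags containing it form a connected subtree. Here vertex 7 appears in no bag, so the decomposition is invalid.

No — vertex 7 appears in no bag.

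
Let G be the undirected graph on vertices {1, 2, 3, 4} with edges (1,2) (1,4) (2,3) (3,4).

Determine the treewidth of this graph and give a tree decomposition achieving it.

Treewidth 2.
Bags: B1 = {2, 3, 4}  B2 = {1, 2, 4}
Tree: B1–B2

Every bag has size at most 3, so the width is 3 − 1 = 2 and tw(G) ≤ 2. Since 2–3–4–1–2 is a cycle in G, G is not acyclic. Forests are exactly the graphs of treewidth ≤ 1, so tw(G) ≥ 2. The upper and lower bounds meet at 2, so that is the treewidth.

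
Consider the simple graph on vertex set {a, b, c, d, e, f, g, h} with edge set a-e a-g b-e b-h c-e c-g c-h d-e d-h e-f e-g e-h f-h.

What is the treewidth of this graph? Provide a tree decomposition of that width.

Each bag holds 3 vertices, so the decomposition has width 2, which upper-bounds the treewidth. On the other hand G contains the 3-clique {c, e, g}. A clique must lie in a single bag of any decomposition, so no decomposition can have width below 2. The upper and lower bounds meet at 2, so that is the treewidth.

Treewidth 2.
Bags: B1 = {a, e, g}  B2 = {c, e, g}  B3 = {c, e, h}  B4 = {b, e, h}  B5 = {d, e, h}  B6 = {e, f, h}
Tree: B1–B2, B2–B3, B3–B4, B3–B5, B3–B6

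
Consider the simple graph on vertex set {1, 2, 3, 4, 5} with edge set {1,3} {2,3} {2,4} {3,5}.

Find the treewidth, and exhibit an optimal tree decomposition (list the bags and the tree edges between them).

The largest bag has 2 vertices, giving width 1; this decomposition certifies tw(G) ≤ 1. Since G has at least one edge (e.g. 1–3), it is not an edgeless graph, so tw(G) ≥ 1. The upper and lower bounds meet at 1, so that is the treewidth.

Treewidth 1.
One optimal decomposition is:
Bags: B1 = {1, 3}  B2 = {2, 3}  B3 = {3, 5}  B4 = {2, 4}
Tree: B1–B2, B2–B3, B2–B4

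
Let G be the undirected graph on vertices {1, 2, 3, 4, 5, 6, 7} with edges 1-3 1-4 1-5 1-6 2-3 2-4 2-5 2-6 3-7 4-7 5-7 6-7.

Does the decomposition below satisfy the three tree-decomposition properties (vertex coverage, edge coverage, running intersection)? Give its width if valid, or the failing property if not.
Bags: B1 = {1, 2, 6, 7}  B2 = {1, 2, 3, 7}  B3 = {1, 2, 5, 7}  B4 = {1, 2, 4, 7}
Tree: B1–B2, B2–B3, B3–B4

Yes; width 3.

Every vertex of G appears in some bag (union = {1, 2, 3, 4, 5, 6, 7}); every edge is covered by a bag; and for each vertex v the set of bags containing v is connected in the bag tree. The decomposition is therefore valid. The largest bag has 4 vertices, so the width is 3.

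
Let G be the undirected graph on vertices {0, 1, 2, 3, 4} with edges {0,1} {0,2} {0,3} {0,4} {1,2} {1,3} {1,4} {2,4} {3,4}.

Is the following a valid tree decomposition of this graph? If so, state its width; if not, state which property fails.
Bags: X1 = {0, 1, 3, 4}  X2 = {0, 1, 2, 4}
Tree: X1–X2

Yes; width 3.

Vertex coverage: the bags together contain {0, 1, 2, 3, 4}, the full vertex set. Edge coverage: each edge of G has both endpoints in at least one bag. Running intersection: for every vertex, the bags containing it form a connected subtree. All three properties hold, so this is a valid tree decomposition of width max|bag| − 1 = 3, and hence tw(G) ≤ 3.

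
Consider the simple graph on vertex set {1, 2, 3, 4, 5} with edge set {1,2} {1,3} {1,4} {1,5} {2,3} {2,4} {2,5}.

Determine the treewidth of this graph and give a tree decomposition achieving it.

Treewidth 2.
One such decomposition:
Bags: B1 = {1, 2, 4}  B2 = {1, 2, 5}  B3 = {1, 2, 3}
Tree: B1–B2, B2–B3

Each bag holds 3 vertices, so the decomposition has width 2, which upper-bounds the treewidth. For the lower bound, the 3 vertices {1, 2, 3} are pairwise adjacent, and any tree decomposition puts a clique entirely inside one bag — forcing width ≥ 2. Hence tw(G) = 2 exactly.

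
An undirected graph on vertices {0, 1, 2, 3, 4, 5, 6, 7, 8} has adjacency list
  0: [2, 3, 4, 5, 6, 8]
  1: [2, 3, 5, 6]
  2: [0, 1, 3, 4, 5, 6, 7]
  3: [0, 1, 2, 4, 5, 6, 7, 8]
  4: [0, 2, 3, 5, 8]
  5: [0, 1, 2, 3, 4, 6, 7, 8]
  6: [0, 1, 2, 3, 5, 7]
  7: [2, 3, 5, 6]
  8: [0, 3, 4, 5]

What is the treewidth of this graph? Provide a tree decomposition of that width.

Each bag holds 5 vertices, so the decomposition has width 4, which upper-bounds the treewidth. On the other hand G contains the 5-clique {0, 3, 4, 5, 8}. A clique must lie in a single bag of any decomposition, so no decomposition can have width below 4. Therefore the treewidth is 4.

Treewidth 4.
One optimal decomposition is:
Bags: B1 = {0, 2, 3, 4, 5}  B2 = {0, 2, 3, 5, 6}  B3 = {0, 3, 4, 5, 8}  B4 = {2, 3, 5, 6, 7}  B5 = {1, 2, 3, 5, 6}
Tree: B1–B2, B1–B3, B2–B4, B4–B5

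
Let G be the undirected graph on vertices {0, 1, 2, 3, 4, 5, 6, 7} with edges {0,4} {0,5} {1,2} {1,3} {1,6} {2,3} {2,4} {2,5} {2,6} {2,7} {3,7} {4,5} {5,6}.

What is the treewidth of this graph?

A width-2 tree decomposition is:
Bags: B1 = {2, 5, 6}  B2 = {1, 2, 6}  B3 = {2, 4, 5}  B4 = {0, 4, 5}  B5 = {1, 2, 3}  B6 = {2, 3, 7}
Tree: B1–B2, B1–B3, B3–B4, B2–B5, B5–B6
Every bag has size at most 3, so the width is 3 − 1 = 2 and tw(G) ≤ 2. On the other hand G contains the 3-clique {0, 4, 5}. A clique must lie in a single bag of any decomposition, so no decomposition can have width below 2. Therefore the treewidth is 2.

2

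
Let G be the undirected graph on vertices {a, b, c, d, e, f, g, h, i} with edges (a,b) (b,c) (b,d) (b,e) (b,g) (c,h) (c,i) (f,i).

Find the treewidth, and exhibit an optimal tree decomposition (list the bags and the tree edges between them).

Treewidth 1.
Bags: B1 = {a, b}  B2 = {b, g}  B3 = {b, e}  B4 = {b, c}  B5 = {c, h}  B6 = {b, d}  B7 = {c, i}  B8 = {f, i}
Tree: B1–B2, B1–B3, B2–B4, B4–B5, B3–B6, B4–B7, B7–B8

Every bag has size at most 2, so the width is 2 − 1 = 1 and tw(G) ≤ 1. Any graph with an edge has treewidth ≥ 1, and G has the edge b–a. Hence tw(G) = 1 exactly.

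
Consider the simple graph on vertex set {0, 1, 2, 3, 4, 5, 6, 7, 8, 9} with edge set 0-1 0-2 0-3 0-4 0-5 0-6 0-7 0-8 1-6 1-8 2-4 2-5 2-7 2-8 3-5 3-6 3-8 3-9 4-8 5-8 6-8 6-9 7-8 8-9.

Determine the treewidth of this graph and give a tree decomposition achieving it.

Treewidth 3.
Bags: B1 = {0, 2, 4, 8}  B2 = {0, 2, 7, 8}  B3 = {0, 2, 5, 8}  B4 = {0, 3, 5, 8}  B5 = {0, 3, 6, 8}  B6 = {3, 6, 8, 9}  B7 = {0, 1, 6, 8}
Tree: B1–B2, B1–B3, B3–B4, B4–B5, B5–B6, B5–B7

The largest bag has 4 vertices, giving width 3; this decomposition certifies tw(G) ≤ 3. Conversely, {0, 1, 6, 8} is a clique of size 4, and the vertices of any clique must share a bag in every tree decomposition; so some bag has ≥ 4 vertices and tw(G) ≥ 3. Therefore the treewidth is 3.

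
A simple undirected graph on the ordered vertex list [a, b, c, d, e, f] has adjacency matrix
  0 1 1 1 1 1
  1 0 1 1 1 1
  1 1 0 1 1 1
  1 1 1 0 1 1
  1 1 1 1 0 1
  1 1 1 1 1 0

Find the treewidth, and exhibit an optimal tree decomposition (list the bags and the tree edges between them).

A single bag containing all 6 vertices is trivially a valid decomposition of width 5. On the other hand G contains the 6-clique {a, b, c, d, e, f}. A clique must lie in a single bag of any decomposition, so no decomposition can have width below 5. The upper and lower bounds meet at 5, so that is the treewidth.

Treewidth 5.
One such decomposition:
Bags: B1 = {a, b, c, d, e, f}
Tree: (single bag)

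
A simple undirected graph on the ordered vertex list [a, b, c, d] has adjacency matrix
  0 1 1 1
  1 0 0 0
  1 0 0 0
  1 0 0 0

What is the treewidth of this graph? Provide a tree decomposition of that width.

Treewidth 1.
One such decomposition:
Bags: B1 = {a, b}  B2 = {a, c}  B3 = {a, d}
Tree: B1–B2, B2–B3

Each bag holds 2 vertices, so the decomposition has width 1, which upper-bounds the treewidth. G has an edge, so its treewidth is at least 1. The upper and lower bounds meet at 1, so that is the treewidth.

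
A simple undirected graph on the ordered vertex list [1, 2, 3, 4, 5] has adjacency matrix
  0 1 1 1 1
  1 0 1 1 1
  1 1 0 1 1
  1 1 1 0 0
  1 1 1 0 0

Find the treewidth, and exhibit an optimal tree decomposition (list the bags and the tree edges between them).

Each bag holds 4 vertices, so the decomposition has width 3, which upper-bounds the treewidth. Conversely, {1, 2, 3, 4} is a clique of size 4, and the vertices of any clique must share a bag in every tree decomposition; so some bag has ≥ 4 vertices and tw(G) ≥ 3. Hence tw(G) = 3 exactly.

Treewidth 3.
One such decomposition:
Bags: B1 = {1, 2, 3, 5}  B2 = {1, 2, 3, 4}
Tree: B1–B2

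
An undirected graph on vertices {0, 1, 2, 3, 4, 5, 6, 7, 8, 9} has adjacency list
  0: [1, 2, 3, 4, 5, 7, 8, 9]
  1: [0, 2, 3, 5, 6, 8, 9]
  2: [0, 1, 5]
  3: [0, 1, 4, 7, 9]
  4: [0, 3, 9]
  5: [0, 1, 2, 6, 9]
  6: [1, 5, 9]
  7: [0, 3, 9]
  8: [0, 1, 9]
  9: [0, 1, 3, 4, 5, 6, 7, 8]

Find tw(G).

3

A width-3 tree decomposition is:
Bags: B1 = {0, 1, 5, 9}  B2 = {0, 1, 3, 9}  B3 = {0, 3, 7, 9}  B4 = {0, 1, 2, 5}  B5 = {1, 5, 6, 9}  B6 = {0, 3, 4, 9}  B7 = {0, 1, 8, 9}
Tree: B1–B2, B2–B3, B1–B4, B1–B5, B3–B6, B2–B7
Every bag has size at most 4, so the width is 4 − 1 = 3 and tw(G) ≤ 3. Conversely, {0, 1, 8, 9} is a clique of size 4, and the vertices of any clique must share a bag in every tree decomposition; so some bag has ≥ 4 vertices and tw(G) ≥ 3. Combining the bounds, tw(G) = 3.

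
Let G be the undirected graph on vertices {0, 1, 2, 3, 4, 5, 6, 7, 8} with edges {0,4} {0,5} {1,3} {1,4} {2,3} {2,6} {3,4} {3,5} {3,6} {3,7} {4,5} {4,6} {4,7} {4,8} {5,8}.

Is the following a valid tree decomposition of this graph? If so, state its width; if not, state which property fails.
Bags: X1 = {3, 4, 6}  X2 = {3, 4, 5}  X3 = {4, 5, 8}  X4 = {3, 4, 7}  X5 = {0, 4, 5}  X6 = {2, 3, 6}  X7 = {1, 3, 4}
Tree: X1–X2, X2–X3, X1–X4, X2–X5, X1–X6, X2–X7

Vertex coverage: the bags together contain {0, 1, 2, 3, 4, 5, 6, 7, 8}, the full vertex set. Edge coverage: each edge of G has both endpoints in at least one bag. Running intersection: for every vertex, the bags containing it form a connected subtree. All three properties hold, so this is a valid tree decomposition of width max|bag| − 1 = 2, and hence tw(G) ≤ 2.

Yes; width 2.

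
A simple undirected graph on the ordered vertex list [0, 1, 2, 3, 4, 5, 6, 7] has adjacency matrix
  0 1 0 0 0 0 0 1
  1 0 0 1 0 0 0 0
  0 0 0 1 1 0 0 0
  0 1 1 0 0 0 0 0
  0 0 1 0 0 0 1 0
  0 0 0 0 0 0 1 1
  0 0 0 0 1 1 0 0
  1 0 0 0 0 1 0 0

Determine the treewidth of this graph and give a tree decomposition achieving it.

Every bag has size at most 3, so the width is 3 − 1 = 2 and tw(G) ≤ 2. The edges 3–1–0–7–5–6–4–2–3 form a cycle, so G is not a tree and its treewidth is at least 2. Combining the bounds, tw(G) = 2.

Treewidth 2.
One optimal decomposition is:
Bags: B1 = {0, 1, 3}  B2 = {0, 3, 7}  B3 = {3, 5, 7}  B4 = {3, 5, 6}  B5 = {3, 4, 6}  B6 = {2, 3, 4}
Tree: B1–B2, B2–B3, B3–B4, B4–B5, B5–B6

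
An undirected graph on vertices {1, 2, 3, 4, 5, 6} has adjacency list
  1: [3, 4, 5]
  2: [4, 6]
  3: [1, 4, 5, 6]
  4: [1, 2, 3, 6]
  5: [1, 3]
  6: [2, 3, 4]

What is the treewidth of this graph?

2

A width-2 tree decomposition is:
Bags: B1 = {3, 4, 6}  B2 = {2, 4, 6}  B3 = {1, 3, 4}  B4 = {1, 3, 5}
Tree: B1–B2, B1–B3, B3–B4
The largest bag has 3 vertices, giving width 2; this decomposition certifies tw(G) ≤ 2. Conversely, {2, 4, 6} is a clique of size 3, and the vertices of any clique must share a bag in every tree decomposition; so some bag has ≥ 3 vertices and tw(G) ≥ 2. Hence tw(G) = 2 exactly.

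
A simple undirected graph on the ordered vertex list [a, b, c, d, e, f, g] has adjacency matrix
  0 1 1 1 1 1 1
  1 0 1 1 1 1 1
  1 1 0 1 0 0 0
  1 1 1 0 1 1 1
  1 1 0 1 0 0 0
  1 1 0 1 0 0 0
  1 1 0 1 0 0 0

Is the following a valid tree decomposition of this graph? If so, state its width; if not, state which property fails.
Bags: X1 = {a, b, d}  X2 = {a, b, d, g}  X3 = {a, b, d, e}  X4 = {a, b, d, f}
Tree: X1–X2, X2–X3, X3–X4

A tree decomposition must satisfy three properties: every vertex lies in some bag; for every edge, both endpoints lie together in some bag; and for every vertex, the bags containing it form a connected subtree. Here vertex c appears in no bag, so the decomposition is invalid.

No — vertex c appears in no bag.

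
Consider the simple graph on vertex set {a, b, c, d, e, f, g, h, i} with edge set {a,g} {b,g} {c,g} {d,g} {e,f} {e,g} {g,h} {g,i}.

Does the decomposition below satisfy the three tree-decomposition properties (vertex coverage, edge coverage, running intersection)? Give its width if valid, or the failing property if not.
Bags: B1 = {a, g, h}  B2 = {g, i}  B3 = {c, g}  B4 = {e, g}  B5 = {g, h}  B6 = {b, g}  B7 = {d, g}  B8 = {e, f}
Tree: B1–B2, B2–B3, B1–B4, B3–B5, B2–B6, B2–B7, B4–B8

A tree decomposition must satisfy three properties: every vertex lies in some bag; for every edge, both endpoints lie together in some bag; and for every vertex, the bags containing it form a connected subtree. Here bags containing vertex h are not connected in the tree, so the decomposition is invalid.

No — bags containing vertex h are not connected in the tree.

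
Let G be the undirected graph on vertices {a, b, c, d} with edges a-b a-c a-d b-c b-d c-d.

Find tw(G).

A width-3 tree decomposition is:
Bags: B1 = {a, b, c, d}
Tree: (single bag)
With just one bag of size 4, the width is 4 − 1 = 3, so tw(G) ≤ 3. For the lower bound, the 4 vertices {a, b, c, d} are pairwise adjacent, and any tree decomposition puts a clique entirely inside one bag — forcing width ≥ 3. The upper and lower bounds meet at 3, so that is the treewidth.

3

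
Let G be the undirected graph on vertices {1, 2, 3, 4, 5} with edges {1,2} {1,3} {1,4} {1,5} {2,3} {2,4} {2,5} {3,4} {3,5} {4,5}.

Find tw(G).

4

A width-4 tree decomposition is:
Bags: B1 = {1, 2, 3, 4, 5}
Tree: (single bag)
A single bag containing all 5 vertices is trivially a valid decomposition of width 4. On the other hand G contains the 5-clique {1, 2, 3, 4, 5}. A clique must lie in a single bag of any decomposition, so no decomposition can have width below 4. Therefore the treewidth is 4.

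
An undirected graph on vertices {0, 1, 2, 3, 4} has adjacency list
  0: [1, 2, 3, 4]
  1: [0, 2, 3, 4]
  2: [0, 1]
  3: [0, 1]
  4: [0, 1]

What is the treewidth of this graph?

A width-2 tree decomposition is:
Bags: B1 = {0, 1, 4}  B2 = {0, 1, 2}  B3 = {0, 1, 3}
Tree: B1–B2, B1–B3
Each bag holds 3 vertices, so the decomposition has width 2, which upper-bounds the treewidth. On the other hand G contains the 3-clique {0, 1, 2}. A clique must lie in a single bag of any decomposition, so no decomposition can have width below 2. Hence tw(G) = 2 exactly.

2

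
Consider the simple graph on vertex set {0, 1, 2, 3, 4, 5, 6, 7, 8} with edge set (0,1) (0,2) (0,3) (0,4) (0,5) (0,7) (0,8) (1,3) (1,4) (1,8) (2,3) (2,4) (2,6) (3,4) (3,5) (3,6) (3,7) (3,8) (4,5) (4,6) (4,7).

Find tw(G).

3

A width-3 tree decomposition is:
Bags: B1 = {0, 3, 4, 5}  B2 = {0, 1, 3, 4}  B3 = {0, 3, 4, 7}  B4 = {0, 1, 3, 8}  B5 = {0, 2, 3, 4}  B6 = {2, 3, 4, 6}
Tree: B1–B2, B2–B3, B2–B4, B2–B5, B5–B6
Every bag has size at most 4, so the width is 4 − 1 = 3 and tw(G) ≤ 3. Conversely, {0, 1, 3, 8} is a clique of size 4, and the vertices of any clique must share a bag in every tree decomposition; so some bag has ≥ 4 vertices and tw(G) ≥ 3. Therefore the treewidth is 3.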